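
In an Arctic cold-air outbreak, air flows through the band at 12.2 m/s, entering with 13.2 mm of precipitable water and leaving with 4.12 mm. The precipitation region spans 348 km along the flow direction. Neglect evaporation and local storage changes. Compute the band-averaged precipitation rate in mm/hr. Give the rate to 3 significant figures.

R ≈ 1.15 mm/hr

Column moisture flux per unit crosswind length is F = V × PW.
Inflow: F_in = 12.2 × 13.2 = 161.04 mm·m/s
Outflow: F_out = 12.2 × 4.12 = 50.264 mm·m/s
Steady-state rate R = (F_in − F_out)/L = (161.04 − 50.264) / 348000 m = 3.183e-04 mm/s.
R = 3.183e-04 × 3600 = 1.15 mm/hr.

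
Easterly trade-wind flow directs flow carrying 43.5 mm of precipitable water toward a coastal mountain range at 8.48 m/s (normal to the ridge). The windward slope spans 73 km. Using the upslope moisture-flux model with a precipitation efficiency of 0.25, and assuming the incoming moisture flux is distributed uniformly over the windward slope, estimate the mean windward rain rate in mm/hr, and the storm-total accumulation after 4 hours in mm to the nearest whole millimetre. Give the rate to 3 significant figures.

Incoming column moisture flux per unit ridge length: F = V × PW = 8.48 × 43.5 = 368.88 mm·m/s.
Spread over the 73 km slope with efficiency ε = 0.25: R = ε·F/W = 0.25 × 368.88 / 73000 m = 1.263e-03 mm/s.
R = 1.263e-03 × 3600 = 4.55 mm/hr.
Over 4 h: total = 4.55 × 4 = 18.2 ≈ 18 mm.

R ≈ 4.55 mm/hr; total ≈ 18 mm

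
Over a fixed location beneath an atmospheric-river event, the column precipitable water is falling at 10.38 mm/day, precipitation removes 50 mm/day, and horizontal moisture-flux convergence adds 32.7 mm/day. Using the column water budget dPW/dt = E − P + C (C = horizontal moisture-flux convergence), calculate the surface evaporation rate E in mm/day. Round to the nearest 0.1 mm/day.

E ≈ 6.9 mm/day

dPW/dt = -10.38 mm/day.
E = dPW/dt + P − C = (-10.38) + 50 − (32.7) = 6.9 mm/day.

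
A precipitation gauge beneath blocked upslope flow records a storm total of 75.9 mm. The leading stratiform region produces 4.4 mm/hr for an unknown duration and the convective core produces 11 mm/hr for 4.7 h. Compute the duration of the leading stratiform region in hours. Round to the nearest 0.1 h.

Known phases: 11 × 4.7 = 51.7 mm.
Remaining depth = 75.9 − 51.7 = 24.2 mm.
Duration = 24.2 / 4.4 = 5.5 h.

duration ≈ 5.5 h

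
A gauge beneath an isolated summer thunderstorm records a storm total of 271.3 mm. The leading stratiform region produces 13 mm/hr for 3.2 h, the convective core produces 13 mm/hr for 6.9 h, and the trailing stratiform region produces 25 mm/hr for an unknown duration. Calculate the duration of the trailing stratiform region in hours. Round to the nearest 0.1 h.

Known phases: 13 × 3.2 + 13 × 6.9 = 41.6 + 89.7 = 131.3 mm.
Remaining depth = 271.3 − 131.3 = 140 mm.
Duration = 140 / 25 = 5.6 h.

duration ≈ 5.6 h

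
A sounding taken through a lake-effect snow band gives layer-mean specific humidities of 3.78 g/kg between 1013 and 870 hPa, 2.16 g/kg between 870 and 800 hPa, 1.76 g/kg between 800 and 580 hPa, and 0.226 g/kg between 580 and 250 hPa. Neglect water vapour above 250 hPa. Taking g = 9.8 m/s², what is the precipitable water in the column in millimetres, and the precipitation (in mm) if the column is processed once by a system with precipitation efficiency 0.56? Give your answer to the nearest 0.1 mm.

Precipitable water is the column-integrated vapour mass per unit area: PW = (1/g) Σ q̄ Δp, with q in kg/kg and Δp in Pa (1 kg/m² of water = 1 mm).
Layer 1013–870 hPa: Δp = 143 hPa = 14300 Pa, q̄ = 0.00378 kg/kg → 0.00378 × 14300 / 9.8 = 5.52 mm
Layer 870–800 hPa: Δp = 70 hPa = 7000 Pa, q̄ = 0.00216 kg/kg → 0.00216 × 7000 / 9.8 = 1.54 mm
Layer 800–580 hPa: Δp = 220 hPa = 22000 Pa, q̄ = 0.00176 kg/kg → 0.00176 × 22000 / 9.8 = 3.95 mm
Layer 580–250 hPa: Δp = 330 hPa = 33000 Pa, q̄ = 0.000226 kg/kg → 0.000226 × 33000 / 9.8 = 0.76 mm
PW = 5.52 + 1.54 + 3.95 + 0.76 = 11.77 ≈ 11.8 mm.
Precipitation = ε × PW = 0.56 × 11.8 = 6.6 mm.

PW ≈ 11.8 mm; precipitation ≈ 6.6 mm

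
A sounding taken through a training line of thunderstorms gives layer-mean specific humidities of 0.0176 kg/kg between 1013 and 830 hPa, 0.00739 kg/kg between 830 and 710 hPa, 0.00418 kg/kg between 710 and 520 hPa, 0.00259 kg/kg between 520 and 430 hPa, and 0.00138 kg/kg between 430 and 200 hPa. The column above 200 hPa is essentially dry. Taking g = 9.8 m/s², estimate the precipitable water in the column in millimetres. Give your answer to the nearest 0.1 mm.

Precipitable water is the column-integrated vapour mass per unit area: PW = (1/g) Σ q̄ Δp, with q in kg/kg and Δp in Pa (1 kg/m² of water = 1 mm).
Layer 1013–830 hPa: Δp = 183 hPa = 18300 Pa, q̄ = 0.0176 kg/kg → 0.0176 × 18300 / 9.8 = 32.87 mm
Layer 830–710 hPa: Δp = 120 hPa = 12000 Pa, q̄ = 0.00739 kg/kg → 0.00739 × 12000 / 9.8 = 9.05 mm
Layer 710–520 hPa: Δp = 190 hPa = 19000 Pa, q̄ = 0.00418 kg/kg → 0.00418 × 19000 / 9.8 = 8.10 mm
Layer 520–430 hPa: Δp = 90 hPa = 9000 Pa, q̄ = 0.00259 kg/kg → 0.00259 × 9000 / 9.8 = 2.38 mm
Layer 430–200 hPa: Δp = 230 hPa = 23000 Pa, q̄ = 0.00138 kg/kg → 0.00138 × 23000 / 9.8 = 3.24 mm
PW = 32.87 + 9.05 + 8.10 + 2.38 + 3.24 = 55.64 ≈ 55.6 mm.

PW ≈ 55.6 mm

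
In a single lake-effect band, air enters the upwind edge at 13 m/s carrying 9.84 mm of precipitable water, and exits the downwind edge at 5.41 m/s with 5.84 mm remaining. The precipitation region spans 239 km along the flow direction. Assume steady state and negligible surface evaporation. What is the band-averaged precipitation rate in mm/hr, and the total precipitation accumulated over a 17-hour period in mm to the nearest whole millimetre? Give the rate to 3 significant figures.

Column moisture flux per unit crosswind length is F = V × PW.
Inflow: F_in = 13 × 9.84 = 127.92 mm·m/s
Outflow: F_out = 5.41 × 5.84 = 31.5944 mm·m/s
Steady-state rate R = (F_in − F_out)/L = (127.92 − 31.5944) / 239000 m = 4.030e-04 mm/s.
R = 4.030e-04 × 3600 = 1.45 mm/hr.
Over 17 h: total = 1.45 × 17 = 24.65 ≈ 25 mm.

R ≈ 1.45 mm/hr; total ≈ 25 mm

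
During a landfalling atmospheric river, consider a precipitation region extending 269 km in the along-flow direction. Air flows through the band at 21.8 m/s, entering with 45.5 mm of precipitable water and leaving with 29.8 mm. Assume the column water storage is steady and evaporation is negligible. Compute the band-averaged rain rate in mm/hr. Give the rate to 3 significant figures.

Column moisture flux per unit crosswind length is F = V × PW.
Inflow: F_in = 21.8 × 45.5 = 991.9 mm·m/s
Outflow: F_out = 21.8 × 29.8 = 649.64 mm·m/s
Steady-state rate R = (F_in − F_out)/L = (991.9 − 649.64) / 269000 m = 1.272e-03 mm/s.
R = 1.272e-03 × 3600 = 4.58 mm/hr.

R ≈ 4.58 mm/hr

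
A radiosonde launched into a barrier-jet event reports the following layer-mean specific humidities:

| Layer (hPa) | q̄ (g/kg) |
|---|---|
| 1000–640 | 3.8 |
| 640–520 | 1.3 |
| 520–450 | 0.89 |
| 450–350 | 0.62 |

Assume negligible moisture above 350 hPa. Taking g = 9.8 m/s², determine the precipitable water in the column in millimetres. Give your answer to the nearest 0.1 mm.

PW ≈ 16.8 mm

Precipitable water is the column-integrated vapour mass per unit area: PW = (1/g) Σ q̄ Δp, with q in kg/kg and Δp in Pa (1 kg/m² of water = 1 mm).
Layer 1000–640 hPa: Δp = 360 hPa = 36000 Pa, q̄ = 0.0038 kg/kg → 0.0038 × 36000 / 9.8 = 13.96 mm
Layer 640–520 hPa: Δp = 120 hPa = 12000 Pa, q̄ = 0.0013 kg/kg → 0.0013 × 12000 / 9.8 = 1.59 mm
Layer 520–450 hPa: Δp = 70 hPa = 7000 Pa, q̄ = 0.00089 kg/kg → 0.00089 × 7000 / 9.8 = 0.64 mm
Layer 450–350 hPa: Δp = 100 hPa = 10000 Pa, q̄ = 0.00062 kg/kg → 0.00062 × 10000 / 9.8 = 0.63 mm
PW = 13.96 + 1.59 + 0.64 + 0.63 = 16.82 ≈ 16.8 mm.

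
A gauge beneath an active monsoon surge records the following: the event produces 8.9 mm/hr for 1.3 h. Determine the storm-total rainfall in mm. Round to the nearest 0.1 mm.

total ≈ 11.6 mm

Total = Σ Rᵢ Δtᵢ = 8.9 × 1.3
      = 11.57 = 11.6 mm.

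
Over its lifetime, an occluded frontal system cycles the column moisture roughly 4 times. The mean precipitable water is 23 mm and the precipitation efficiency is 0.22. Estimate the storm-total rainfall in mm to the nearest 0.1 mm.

rainfall ≈ 20.2 mm

Each cycle deposits ε × PW = 0.22 × 23 = 5.06 mm.
Over 4 cycles: 4 × 5.06 = 20.2 mm.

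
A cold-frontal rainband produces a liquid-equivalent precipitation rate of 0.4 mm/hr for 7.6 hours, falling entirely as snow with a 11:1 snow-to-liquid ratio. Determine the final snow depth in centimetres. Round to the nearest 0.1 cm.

snow depth ≈ 3.3 cm

Liquid-equivalent depth = 0.4 × 7.6 = 3.04 mm.
Snow depth = 3.04 mm × 11 = 33.44 mm = 3.3 cm.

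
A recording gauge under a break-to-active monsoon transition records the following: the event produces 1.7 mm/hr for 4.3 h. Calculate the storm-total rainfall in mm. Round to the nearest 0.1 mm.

total ≈ 7.3 mm

Total = Σ Rᵢ Δtᵢ = 1.7 × 4.3
      = 7.31 = 7.3 mm.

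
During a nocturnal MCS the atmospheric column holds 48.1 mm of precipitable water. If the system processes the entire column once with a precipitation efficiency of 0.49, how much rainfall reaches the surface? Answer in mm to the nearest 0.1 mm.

rainfall ≈ 23.6 mm

Rainfall = ε × PW = 0.49 × 48.1 = 23.6 mm.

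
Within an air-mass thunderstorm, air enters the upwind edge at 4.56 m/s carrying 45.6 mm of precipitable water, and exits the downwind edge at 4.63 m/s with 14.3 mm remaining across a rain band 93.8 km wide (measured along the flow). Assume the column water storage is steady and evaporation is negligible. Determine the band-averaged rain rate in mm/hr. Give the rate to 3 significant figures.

Column moisture flux per unit crosswind length is F = V × PW.
Inflow: F_in = 4.56 × 45.6 = 207.936 mm·m/s
Outflow: F_out = 4.63 × 14.3 = 66.209 mm·m/s
Steady-state rate R = (F_in − F_out)/L = (207.936 − 66.209) / 93800 m = 1.511e-03 mm/s.
R = 1.511e-03 × 3600 = 5.44 mm/hr.

R ≈ 5.44 mm/hr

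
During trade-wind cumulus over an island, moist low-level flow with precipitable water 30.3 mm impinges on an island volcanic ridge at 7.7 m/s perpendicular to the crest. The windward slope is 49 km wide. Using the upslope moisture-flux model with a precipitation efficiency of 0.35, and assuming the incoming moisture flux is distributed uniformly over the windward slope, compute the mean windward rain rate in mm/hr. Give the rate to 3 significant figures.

R ≈ 6.00 mm/hr

Incoming column moisture flux per unit ridge length: F = V × PW = 7.7 × 30.3 = 233.31 mm·m/s.
Spread over the 49 km slope with efficiency ε = 0.35: R = ε·F/W = 0.35 × 233.31 / 49000 m = 1.667e-03 mm/s.
R = 1.667e-03 × 3600 = 6.00 mm/hr.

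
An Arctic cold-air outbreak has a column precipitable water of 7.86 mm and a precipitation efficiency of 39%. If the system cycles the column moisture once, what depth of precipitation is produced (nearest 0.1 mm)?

Precipitation = ε × PW = 0.39 × 7.86 = 3.1 mm.

precipitation ≈ 3.1 mm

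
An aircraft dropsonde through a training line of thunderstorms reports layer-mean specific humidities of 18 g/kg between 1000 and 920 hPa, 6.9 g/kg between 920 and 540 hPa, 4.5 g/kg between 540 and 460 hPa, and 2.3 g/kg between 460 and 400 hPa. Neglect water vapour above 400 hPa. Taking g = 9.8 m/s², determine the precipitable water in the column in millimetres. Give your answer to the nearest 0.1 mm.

Precipitable water is the column-integrated vapour mass per unit area: PW = (1/g) Σ q̄ Δp, with q in kg/kg and Δp in Pa (1 kg/m² of water = 1 mm).
Layer 1000–920 hPa: Δp = 80 hPa = 8000 Pa, q̄ = 0.018 kg/kg → 0.018 × 8000 / 9.8 = 14.69 mm
Layer 920–540 hPa: Δp = 380 hPa = 38000 Pa, q̄ = 0.0069 kg/kg → 0.0069 × 38000 / 9.8 = 26.76 mm
Layer 540–460 hPa: Δp = 80 hPa = 8000 Pa, q̄ = 0.0045 kg/kg → 0.0045 × 8000 / 9.8 = 3.67 mm
Layer 460–400 hPa: Δp = 60 hPa = 6000 Pa, q̄ = 0.0023 kg/kg → 0.0023 × 6000 / 9.8 = 1.41 mm
PW = 14.69 + 26.76 + 3.67 + 1.41 = 46.53 ≈ 46.5 mm.

PW ≈ 46.5 mm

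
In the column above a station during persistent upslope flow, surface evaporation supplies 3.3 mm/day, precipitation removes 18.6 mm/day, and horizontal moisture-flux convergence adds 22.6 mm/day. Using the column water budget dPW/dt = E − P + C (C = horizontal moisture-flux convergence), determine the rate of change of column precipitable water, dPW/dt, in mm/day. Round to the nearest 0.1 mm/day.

dPW/dt = E − P + C = 3.3 − 18.6 + (22.6) = 7.3 mm/day.

dPW/dt ≈ 7.3 mm/day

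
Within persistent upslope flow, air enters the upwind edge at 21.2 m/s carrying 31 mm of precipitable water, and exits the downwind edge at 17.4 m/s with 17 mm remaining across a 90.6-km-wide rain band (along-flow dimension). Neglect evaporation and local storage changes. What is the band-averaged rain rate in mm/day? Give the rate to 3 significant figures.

Column moisture flux per unit crosswind length is F = V × PW.
Inflow: F_in = 21.2 × 31 = 657.2 mm·m/s
Outflow: F_out = 17.4 × 17 = 295.8 mm·m/s
Steady-state rate R = (F_in − F_out)/L = (657.2 − 295.8) / 90600 m = 3.989e-03 mm/s.
R = 3.989e-03 × 3600 × 24 = 345 mm/day.

R ≈ 345 mm/day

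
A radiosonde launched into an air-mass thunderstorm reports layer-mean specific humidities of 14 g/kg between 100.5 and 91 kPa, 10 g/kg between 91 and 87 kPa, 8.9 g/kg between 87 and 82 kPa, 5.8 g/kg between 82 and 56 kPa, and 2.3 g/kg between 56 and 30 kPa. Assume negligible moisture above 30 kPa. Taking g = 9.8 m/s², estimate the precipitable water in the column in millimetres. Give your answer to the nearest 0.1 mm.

Precipitable water is the column-integrated vapour mass per unit area: PW = (1/g) Σ q̄ Δp, with q in kg/kg and Δp in Pa (1 kg/m² of water = 1 mm).
Layer 100.5–91 kPa: Δp = 95 hPa = 9500 Pa, q̄ = 0.014 kg/kg → 0.014 × 9500 / 9.8 = 13.57 mm
Layer 91–87 kPa: Δp = 40 hPa = 4000 Pa, q̄ = 0.01 kg/kg → 0.01 × 4000 / 9.8 = 4.08 mm
Layer 87–82 kPa: Δp = 50 hPa = 5000 Pa, q̄ = 0.0089 kg/kg → 0.0089 × 5000 / 9.8 = 4.54 mm
Layer 82–56 kPa: Δp = 260 hPa = 26000 Pa, q̄ = 0.0058 kg/kg → 0.0058 × 26000 / 9.8 = 15.39 mm
Layer 56–30 kPa: Δp = 260 hPa = 26000 Pa, q̄ = 0.0023 kg/kg → 0.0023 × 26000 / 9.8 = 6.10 mm
PW = 13.57 + 4.08 + 4.54 + 15.39 + 6.10 = 43.68 ≈ 43.7 mm.

PW ≈ 43.7 mm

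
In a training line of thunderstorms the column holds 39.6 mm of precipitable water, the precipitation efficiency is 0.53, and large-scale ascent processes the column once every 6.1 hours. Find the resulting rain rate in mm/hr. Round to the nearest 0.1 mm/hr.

Each overturning extracts ε × PW = 0.53 × 39.6 = 20.988 mm.
Rate = ε·PW / τ = 20.988 / 6.1 h = 3.4 mm/hr.

R ≈ 3.4 mm/hr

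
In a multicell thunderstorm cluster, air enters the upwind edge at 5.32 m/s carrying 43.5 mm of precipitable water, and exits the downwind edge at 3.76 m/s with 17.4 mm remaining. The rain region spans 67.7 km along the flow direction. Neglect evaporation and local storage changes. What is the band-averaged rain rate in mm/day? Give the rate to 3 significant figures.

R ≈ 212 mm/day

Column moisture flux per unit crosswind length is F = V × PW.
Inflow: F_in = 5.32 × 43.5 = 231.42 mm·m/s
Outflow: F_out = 3.76 × 17.4 = 65.424 mm·m/s
Steady-state rate R = (F_in − F_out)/L = (231.42 − 65.424) / 67700 m = 2.452e-03 mm/s.
R = 2.452e-03 × 3600 × 24 = 212 mm/day.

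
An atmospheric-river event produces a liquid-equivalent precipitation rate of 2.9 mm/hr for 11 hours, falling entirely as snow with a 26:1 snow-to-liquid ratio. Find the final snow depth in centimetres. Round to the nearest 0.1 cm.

snow depth ≈ 82.9 cm

Liquid-equivalent depth = 2.9 × 11 = 31.9 mm.
Snow depth = 31.9 mm × 26 = 829.4 mm = 82.9 cm.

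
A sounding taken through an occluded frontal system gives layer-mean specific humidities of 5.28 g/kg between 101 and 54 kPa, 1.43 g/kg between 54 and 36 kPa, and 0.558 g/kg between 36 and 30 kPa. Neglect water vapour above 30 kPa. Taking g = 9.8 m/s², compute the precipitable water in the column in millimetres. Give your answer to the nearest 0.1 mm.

Precipitable water is the column-integrated vapour mass per unit area: PW = (1/g) Σ q̄ Δp, with q in kg/kg and Δp in Pa (1 kg/m² of water = 1 mm).
Layer 101–54 kPa: Δp = 470 hPa = 47000 Pa, q̄ = 0.00528 kg/kg → 0.00528 × 47000 / 9.8 = 25.32 mm
Layer 54–36 kPa: Δp = 180 hPa = 18000 Pa, q̄ = 0.00143 kg/kg → 0.00143 × 18000 / 9.8 = 2.63 mm
Layer 36–30 kPa: Δp = 60 hPa = 6000 Pa, q̄ = 0.000558 kg/kg → 0.000558 × 6000 / 9.8 = 0.34 mm
PW = 25.32 + 2.63 + 0.34 = 28.29 ≈ 28.3 mm.

PW ≈ 28.3 mm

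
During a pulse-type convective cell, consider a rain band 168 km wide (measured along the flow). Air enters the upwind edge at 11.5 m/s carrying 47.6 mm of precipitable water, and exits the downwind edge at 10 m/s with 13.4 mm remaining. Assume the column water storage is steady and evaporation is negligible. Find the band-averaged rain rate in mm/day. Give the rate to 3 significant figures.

Column moisture flux per unit crosswind length is F = V × PW.
Inflow: F_in = 11.5 × 47.6 = 547.4 mm·m/s
Outflow: F_out = 10 × 13.4 = 134 mm·m/s
Steady-state rate R = (F_in − F_out)/L = (547.4 − 134) / 168000 m = 2.461e-03 mm/s.
R = 2.461e-03 × 3600 × 24 = 213 mm/day.

R ≈ 213 mm/day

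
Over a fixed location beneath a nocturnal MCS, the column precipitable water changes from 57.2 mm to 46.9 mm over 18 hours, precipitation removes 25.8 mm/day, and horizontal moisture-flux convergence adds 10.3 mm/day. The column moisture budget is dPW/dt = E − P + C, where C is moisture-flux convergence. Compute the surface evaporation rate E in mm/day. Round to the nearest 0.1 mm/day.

E ≈ 1.8 mm/day

dPW/dt = (46.9 − 57.2) mm / (18/24 day) = -13.733 mm/day.
E = dPW/dt + P − C = (-13.733) + 25.8 − (10.3) = 1.8 mm/day.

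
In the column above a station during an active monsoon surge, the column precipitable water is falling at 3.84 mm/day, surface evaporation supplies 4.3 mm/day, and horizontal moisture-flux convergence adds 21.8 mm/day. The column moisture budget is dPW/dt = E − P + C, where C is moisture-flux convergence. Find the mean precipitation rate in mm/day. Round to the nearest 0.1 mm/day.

dPW/dt = -3.84 mm/day.
P = E + C − dPW/dt = 4.3 + (21.8) − (-3.84) = 29.9 mm/day.

P ≈ 29.9 mm/day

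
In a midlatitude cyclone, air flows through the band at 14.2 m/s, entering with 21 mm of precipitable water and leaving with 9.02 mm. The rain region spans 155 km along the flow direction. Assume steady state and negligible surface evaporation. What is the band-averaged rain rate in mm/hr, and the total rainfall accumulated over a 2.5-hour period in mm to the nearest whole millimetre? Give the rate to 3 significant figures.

Column moisture flux per unit crosswind length is F = V × PW.
Inflow: F_in = 14.2 × 21 = 298.2 mm·m/s
Outflow: F_out = 14.2 × 9.02 = 128.084 mm·m/s
Steady-state rate R = (F_in − F_out)/L = (298.2 − 128.084) / 155000 m = 1.098e-03 mm/s.
R = 1.098e-03 × 3600 = 3.95 mm/hr.
Over 2.5 h: total = 3.95 × 2.5 = 9.875 ≈ 10 mm.

R ≈ 3.95 mm/hr; total ≈ 10 mm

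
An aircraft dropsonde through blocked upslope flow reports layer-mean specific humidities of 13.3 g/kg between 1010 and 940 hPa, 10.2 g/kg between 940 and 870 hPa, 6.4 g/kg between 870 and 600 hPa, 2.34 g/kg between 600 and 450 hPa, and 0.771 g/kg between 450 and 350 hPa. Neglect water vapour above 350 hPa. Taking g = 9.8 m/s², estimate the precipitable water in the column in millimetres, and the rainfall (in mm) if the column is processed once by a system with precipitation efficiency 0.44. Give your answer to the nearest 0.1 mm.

PW ≈ 38.8 mm; rainfall ≈ 17.1 mm

Precipitable water is the column-integrated vapour mass per unit area: PW = (1/g) Σ q̄ Δp, with q in kg/kg and Δp in Pa (1 kg/m² of water = 1 mm).
Layer 1010–940 hPa: Δp = 70 hPa = 7000 Pa, q̄ = 0.0133 kg/kg → 0.0133 × 7000 / 9.8 = 9.50 mm
Layer 940–870 hPa: Δp = 70 hPa = 7000 Pa, q̄ = 0.0102 kg/kg → 0.0102 × 7000 / 9.8 = 7.29 mm
Layer 870–600 hPa: Δp = 270 hPa = 27000 Pa, q̄ = 0.0064 kg/kg → 0.0064 × 27000 / 9.8 = 17.63 mm
Layer 600–450 hPa: Δp = 150 hPa = 15000 Pa, q̄ = 0.00234 kg/kg → 0.00234 × 15000 / 9.8 = 3.58 mm
Layer 450–350 hPa: Δp = 100 hPa = 10000 Pa, q̄ = 0.000771 kg/kg → 0.000771 × 10000 / 9.8 = 0.79 mm
PW = 9.50 + 7.29 + 17.63 + 3.58 + 0.79 = 38.79 ≈ 38.8 mm.
Rainfall = ε × PW = 0.44 × 38.8 = 17.1 mm.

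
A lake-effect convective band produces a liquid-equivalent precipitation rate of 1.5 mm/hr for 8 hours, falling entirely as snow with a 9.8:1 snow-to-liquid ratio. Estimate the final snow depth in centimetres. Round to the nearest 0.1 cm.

Liquid-equivalent depth = 1.5 × 8 = 12 mm.
Snow depth = 12 mm × 9.8 = 117.6 mm = 11.8 cm.

snow depth ≈ 11.8 cm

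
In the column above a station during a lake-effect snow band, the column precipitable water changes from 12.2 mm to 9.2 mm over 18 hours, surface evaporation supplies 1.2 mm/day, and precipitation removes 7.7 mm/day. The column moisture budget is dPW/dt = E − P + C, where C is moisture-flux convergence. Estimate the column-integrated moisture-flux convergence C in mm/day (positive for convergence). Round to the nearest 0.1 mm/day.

dPW/dt = (9.2 − 12.2) mm / (18/24 day) = -4.000 mm/day.
C = dPW/dt − E + P = (-4.000) − 1.2 + 7.7 = 2.5 mm/day.

C ≈ 2.5 mm/day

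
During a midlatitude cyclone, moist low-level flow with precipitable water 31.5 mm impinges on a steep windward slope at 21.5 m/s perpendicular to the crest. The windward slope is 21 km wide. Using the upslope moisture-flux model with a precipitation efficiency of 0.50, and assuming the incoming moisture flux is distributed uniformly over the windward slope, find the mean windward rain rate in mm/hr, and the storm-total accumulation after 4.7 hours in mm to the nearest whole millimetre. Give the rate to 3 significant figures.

R ≈ 58.1 mm/hr; total ≈ 273 mm

Incoming column moisture flux per unit ridge length: F = V × PW = 21.5 × 31.5 = 677.25 mm·m/s.
Spread over the 21 km slope with efficiency ε = 0.50: R = ε·F/W = 0.50 × 677.25 / 21000 m = 1.613e-02 mm/s.
R = 1.613e-02 × 3600 = 58.1 mm/hr.
Over 4.7 h: total = 58.1 × 4.7 = 273.07 ≈ 273 mm.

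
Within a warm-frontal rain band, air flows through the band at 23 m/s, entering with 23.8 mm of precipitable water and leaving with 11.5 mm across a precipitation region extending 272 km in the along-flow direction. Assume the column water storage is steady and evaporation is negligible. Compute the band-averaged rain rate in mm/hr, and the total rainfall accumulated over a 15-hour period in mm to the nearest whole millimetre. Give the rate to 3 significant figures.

R ≈ 3.74 mm/hr; total ≈ 56 mm

Column moisture flux per unit crosswind length is F = V × PW.
Inflow: F_in = 23 × 23.8 = 547.4 mm·m/s
Outflow: F_out = 23 × 11.5 = 264.5 mm·m/s
Steady-state rate R = (F_in − F_out)/L = (547.4 − 264.5) / 272000 m = 1.040e-03 mm/s.
R = 1.040e-03 × 3600 = 3.74 mm/hr.
Over 15 h: total = 3.74 × 15 = 56.1 ≈ 56 mm.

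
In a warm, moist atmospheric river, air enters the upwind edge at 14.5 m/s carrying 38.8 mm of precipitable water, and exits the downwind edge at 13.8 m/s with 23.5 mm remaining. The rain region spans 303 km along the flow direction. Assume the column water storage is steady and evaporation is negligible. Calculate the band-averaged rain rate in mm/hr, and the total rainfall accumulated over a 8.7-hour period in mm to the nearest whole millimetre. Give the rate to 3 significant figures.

R ≈ 2.83 mm/hr; total ≈ 25 mm

Column moisture flux per unit crosswind length is F = V × PW.
Inflow: F_in = 14.5 × 38.8 = 562.6 mm·m/s
Outflow: F_out = 13.8 × 23.5 = 324.3 mm·m/s
Steady-state rate R = (F_in − F_out)/L = (562.6 − 324.3) / 303000 m = 7.865e-04 mm/s.
R = 7.865e-04 × 3600 = 2.83 mm/hr.
Over 8.7 h: total = 2.83 × 8.7 = 24.621 ≈ 25 mm.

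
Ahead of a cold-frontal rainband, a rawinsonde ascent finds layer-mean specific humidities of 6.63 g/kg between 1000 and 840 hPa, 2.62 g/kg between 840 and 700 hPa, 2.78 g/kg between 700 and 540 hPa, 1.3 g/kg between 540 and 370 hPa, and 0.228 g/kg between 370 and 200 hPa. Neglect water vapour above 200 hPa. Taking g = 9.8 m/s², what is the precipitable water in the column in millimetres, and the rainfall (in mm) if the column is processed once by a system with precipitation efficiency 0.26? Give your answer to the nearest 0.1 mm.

PW ≈ 21.8 mm; rainfall ≈ 5.7 mm

Precipitable water is the column-integrated vapour mass per unit area: PW = (1/g) Σ q̄ Δp, with q in kg/kg and Δp in Pa (1 kg/m² of water = 1 mm).
Layer 1000–840 hPa: Δp = 160 hPa = 16000 Pa, q̄ = 0.00663 kg/kg → 0.00663 × 16000 / 9.8 = 10.82 mm
Layer 840–700 hPa: Δp = 140 hPa = 14000 Pa, q̄ = 0.00262 kg/kg → 0.00262 × 14000 / 9.8 = 3.74 mm
Layer 700–540 hPa: Δp = 160 hPa = 16000 Pa, q̄ = 0.00278 kg/kg → 0.00278 × 16000 / 9.8 = 4.54 mm
Layer 540–370 hPa: Δp = 170 hPa = 17000 Pa, q̄ = 0.0013 kg/kg → 0.0013 × 17000 / 9.8 = 2.26 mm
Layer 370–200 hPa: Δp = 170 hPa = 17000 Pa, q̄ = 0.000228 kg/kg → 0.000228 × 17000 / 9.8 = 0.40 mm
PW = 10.82 + 3.74 + 4.54 + 2.26 + 0.40 = 21.76 ≈ 21.8 mm.
Rainfall = ε × PW = 0.26 × 21.8 = 5.7 mm.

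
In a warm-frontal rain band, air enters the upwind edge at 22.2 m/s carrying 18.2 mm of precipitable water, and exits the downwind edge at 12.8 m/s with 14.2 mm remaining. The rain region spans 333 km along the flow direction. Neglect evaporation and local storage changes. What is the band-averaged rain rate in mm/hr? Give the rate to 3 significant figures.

Column moisture flux per unit crosswind length is F = V × PW.
Inflow: F_in = 22.2 × 18.2 = 404.04 mm·m/s
Outflow: F_out = 12.8 × 14.2 = 181.76 mm·m/s
Steady-state rate R = (F_in − F_out)/L = (404.04 − 181.76) / 333000 m = 6.675e-04 mm/s.
R = 6.675e-04 × 3600 = 2.40 mm/hr.

R ≈ 2.40 mm/hr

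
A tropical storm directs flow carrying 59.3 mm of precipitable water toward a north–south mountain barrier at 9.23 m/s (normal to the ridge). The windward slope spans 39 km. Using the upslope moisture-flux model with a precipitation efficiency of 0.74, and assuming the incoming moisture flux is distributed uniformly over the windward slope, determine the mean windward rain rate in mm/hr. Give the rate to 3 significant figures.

R ≈ 37.4 mm/hr

Incoming column moisture flux per unit ridge length: F = V × PW = 9.23 × 59.3 = 547.339 mm·m/s.
Spread over the 39 km slope with efficiency ε = 0.74: R = ε·F/W = 0.74 × 547.339 / 39000 m = 1.039e-02 mm/s.
R = 1.039e-02 × 3600 = 37.4 mm/hr.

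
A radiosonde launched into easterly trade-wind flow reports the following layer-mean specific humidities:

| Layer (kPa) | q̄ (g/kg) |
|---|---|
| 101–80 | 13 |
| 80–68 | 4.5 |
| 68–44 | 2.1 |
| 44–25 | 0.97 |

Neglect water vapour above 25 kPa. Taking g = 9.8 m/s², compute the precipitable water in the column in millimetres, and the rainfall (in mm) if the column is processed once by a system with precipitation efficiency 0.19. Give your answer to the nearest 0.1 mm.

Precipitable water is the column-integrated vapour mass per unit area: PW = (1/g) Σ q̄ Δp, with q in kg/kg and Δp in Pa (1 kg/m² of water = 1 mm).
Layer 101–80 kPa: Δp = 210 hPa = 21000 Pa, q̄ = 0.013 kg/kg → 0.013 × 21000 / 9.8 = 27.86 mm
Layer 80–68 kPa: Δp = 120 hPa = 12000 Pa, q̄ = 0.0045 kg/kg → 0.0045 × 12000 / 9.8 = 5.51 mm
Layer 68–44 kPa: Δp = 240 hPa = 24000 Pa, q̄ = 0.0021 kg/kg → 0.0021 × 24000 / 9.8 = 5.14 mm
Layer 44–25 kPa: Δp = 190 hPa = 19000 Pa, q̄ = 0.00097 kg/kg → 0.00097 × 19000 / 9.8 = 1.88 mm
PW = 27.86 + 5.51 + 5.14 + 1.88 = 40.39 ≈ 40.4 mm.
Rainfall = ε × PW = 0.19 × 40.4 = 7.7 mm.

PW ≈ 40.4 mm; rainfall ≈ 7.7 mm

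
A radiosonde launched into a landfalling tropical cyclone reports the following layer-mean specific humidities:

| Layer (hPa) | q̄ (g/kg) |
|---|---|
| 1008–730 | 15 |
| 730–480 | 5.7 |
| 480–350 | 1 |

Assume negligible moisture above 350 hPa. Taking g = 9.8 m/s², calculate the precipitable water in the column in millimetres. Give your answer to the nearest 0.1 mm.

PW ≈ 58.4 mm

Precipitable water is the column-integrated vapour mass per unit area: PW = (1/g) Σ q̄ Δp, with q in kg/kg and Δp in Pa (1 kg/m² of water = 1 mm).
Layer 1008–730 hPa: Δp = 278 hPa = 27800 Pa, q̄ = 0.015 kg/kg → 0.015 × 27800 / 9.8 = 42.55 mm
Layer 730–480 hPa: Δp = 250 hPa = 25000 Pa, q̄ = 0.0057 kg/kg → 0.0057 × 25000 / 9.8 = 14.54 mm
Layer 480–350 hPa: Δp = 130 hPa = 13000 Pa, q̄ = 0.001 kg/kg → 0.001 × 13000 / 9.8 = 1.33 mm
PW = 42.55 + 14.54 + 1.33 = 58.42 ≈ 58.4 mm.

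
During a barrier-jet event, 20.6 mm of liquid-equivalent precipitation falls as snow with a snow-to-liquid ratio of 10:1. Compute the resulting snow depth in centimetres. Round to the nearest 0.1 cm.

Snow depth = liquid × ratio = 20.6 mm × 10 = 206 mm = 20.6 cm.

snow depth ≈ 20.6 cm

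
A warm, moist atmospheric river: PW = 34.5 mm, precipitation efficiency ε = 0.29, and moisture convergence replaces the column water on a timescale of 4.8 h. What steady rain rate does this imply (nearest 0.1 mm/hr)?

R ≈ 2.1 mm/hr

Each overturning extracts ε × PW = 0.29 × 34.5 = 10.005 mm.
Rate = ε·PW / τ = 10.005 / 4.8 h = 2.1 mm/hr.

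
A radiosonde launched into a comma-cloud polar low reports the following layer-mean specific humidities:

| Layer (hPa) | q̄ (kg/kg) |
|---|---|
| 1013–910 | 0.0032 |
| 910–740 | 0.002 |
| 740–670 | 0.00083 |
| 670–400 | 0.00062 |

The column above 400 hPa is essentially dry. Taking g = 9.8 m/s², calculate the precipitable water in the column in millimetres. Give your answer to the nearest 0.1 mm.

PW ≈ 9.1 mm

Precipitable water is the column-integrated vapour mass per unit area: PW = (1/g) Σ q̄ Δp, with q in kg/kg and Δp in Pa (1 kg/m² of water = 1 mm).
Layer 1013–910 hPa: Δp = 103 hPa = 10300 Pa, q̄ = 0.0032 kg/kg → 0.0032 × 10300 / 9.8 = 3.36 mm
Layer 910–740 hPa: Δp = 170 hPa = 17000 Pa, q̄ = 0.002 kg/kg → 0.002 × 17000 / 9.8 = 3.47 mm
Layer 740–670 hPa: Δp = 70 hPa = 7000 Pa, q̄ = 0.00083 kg/kg → 0.00083 × 7000 / 9.8 = 0.59 mm
Layer 670–400 hPa: Δp = 270 hPa = 27000 Pa, q̄ = 0.00062 kg/kg → 0.00062 × 27000 / 9.8 = 1.71 mm
PW = 3.36 + 3.47 + 0.59 + 1.71 = 9.13 ≈ 9.1 mm.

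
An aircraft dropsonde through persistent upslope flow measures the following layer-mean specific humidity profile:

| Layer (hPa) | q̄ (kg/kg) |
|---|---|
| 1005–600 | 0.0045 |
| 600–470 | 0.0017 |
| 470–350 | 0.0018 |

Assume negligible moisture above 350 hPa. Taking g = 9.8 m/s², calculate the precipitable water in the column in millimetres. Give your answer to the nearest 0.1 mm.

PW ≈ 23.1 mm

Precipitable water is the column-integrated vapour mass per unit area: PW = (1/g) Σ q̄ Δp, with q in kg/kg and Δp in Pa (1 kg/m² of water = 1 mm).
Layer 1005–600 hPa: Δp = 405 hPa = 40500 Pa, q̄ = 0.0045 kg/kg → 0.0045 × 40500 / 9.8 = 18.60 mm
Layer 600–470 hPa: Δp = 130 hPa = 13000 Pa, q̄ = 0.0017 kg/kg → 0.0017 × 13000 / 9.8 = 2.26 mm
Layer 470–350 hPa: Δp = 120 hPa = 12000 Pa, q̄ = 0.0018 kg/kg → 0.0018 × 12000 / 9.8 = 2.20 mm
PW = 18.60 + 2.26 + 2.20 = 23.06 ≈ 23.1 mm.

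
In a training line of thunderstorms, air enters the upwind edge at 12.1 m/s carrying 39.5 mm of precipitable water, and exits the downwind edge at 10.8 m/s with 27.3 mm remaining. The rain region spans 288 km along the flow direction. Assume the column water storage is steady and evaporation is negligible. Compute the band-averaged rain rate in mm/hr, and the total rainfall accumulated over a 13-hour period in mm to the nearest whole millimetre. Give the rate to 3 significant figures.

R ≈ 2.29 mm/hr; total ≈ 30 mm

Column moisture flux per unit crosswind length is F = V × PW.
Inflow: F_in = 12.1 × 39.5 = 477.95 mm·m/s
Outflow: F_out = 10.8 × 27.3 = 294.84 mm·m/s
Steady-state rate R = (F_in − F_out)/L = (477.95 − 294.84) / 288000 m = 6.358e-04 mm/s.
R = 6.358e-04 × 3600 = 2.29 mm/hr.
Over 13 h: total = 2.29 × 13 = 29.77 ≈ 30 mm.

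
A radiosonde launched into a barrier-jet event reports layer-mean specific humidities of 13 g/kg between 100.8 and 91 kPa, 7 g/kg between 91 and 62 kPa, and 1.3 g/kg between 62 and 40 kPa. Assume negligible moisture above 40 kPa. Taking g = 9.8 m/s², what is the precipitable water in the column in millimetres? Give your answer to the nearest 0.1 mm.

Precipitable water is the column-integrated vapour mass per unit area: PW = (1/g) Σ q̄ Δp, with q in kg/kg and Δp in Pa (1 kg/m² of water = 1 mm).
Layer 100.8–91 kPa: Δp = 98 hPa = 9800 Pa, q̄ = 0.013 kg/kg → 0.013 × 9800 / 9.8 = 13.00 mm
Layer 91–62 kPa: Δp = 290 hPa = 29000 Pa, q̄ = 0.007 kg/kg → 0.007 × 29000 / 9.8 = 20.71 mm
Layer 62–40 kPa: Δp = 220 hPa = 22000 Pa, q̄ = 0.0013 kg/kg → 0.0013 × 22000 / 9.8 = 2.92 mm
PW = 13.00 + 20.71 + 2.92 = 36.63 ≈ 36.6 mm.

PW ≈ 36.6 mm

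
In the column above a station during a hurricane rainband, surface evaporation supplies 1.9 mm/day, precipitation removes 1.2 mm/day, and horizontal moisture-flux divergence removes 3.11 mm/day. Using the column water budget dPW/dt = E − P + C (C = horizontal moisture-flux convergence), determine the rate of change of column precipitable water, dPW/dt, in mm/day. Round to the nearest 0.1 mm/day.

dPW/dt ≈ -2.4 mm/day

dPW/dt = E − P + C = 1.9 − 1.2 + (-3.11) = -2.4 mm/day.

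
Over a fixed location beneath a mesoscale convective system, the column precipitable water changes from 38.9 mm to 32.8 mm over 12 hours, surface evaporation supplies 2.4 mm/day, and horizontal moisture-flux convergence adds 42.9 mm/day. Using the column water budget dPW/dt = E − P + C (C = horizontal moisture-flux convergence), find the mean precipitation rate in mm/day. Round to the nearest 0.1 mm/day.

P ≈ 57.5 mm/day

dPW/dt = (32.8 − 38.9) mm / (12/24 day) = -12.200 mm/day.
P = E + C − dPW/dt = 2.4 + (42.9) − (-12.200) = 57.5 mm/day.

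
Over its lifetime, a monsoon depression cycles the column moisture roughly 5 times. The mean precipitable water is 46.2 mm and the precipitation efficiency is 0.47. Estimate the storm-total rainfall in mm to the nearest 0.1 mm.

rainfall ≈ 108.6 mm

Each cycle deposits ε × PW = 0.47 × 46.2 = 21.714 mm.
Over 5 cycles: 5 × 21.714 = 108.6 mm.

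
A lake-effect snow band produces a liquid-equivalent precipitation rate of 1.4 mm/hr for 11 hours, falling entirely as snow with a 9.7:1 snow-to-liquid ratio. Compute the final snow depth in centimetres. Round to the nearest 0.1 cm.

Liquid-equivalent depth = 1.4 × 11 = 15.4 mm.
Snow depth = 15.4 mm × 9.7 = 149.38 mm = 14.9 cm.

snow depth ≈ 14.9 cm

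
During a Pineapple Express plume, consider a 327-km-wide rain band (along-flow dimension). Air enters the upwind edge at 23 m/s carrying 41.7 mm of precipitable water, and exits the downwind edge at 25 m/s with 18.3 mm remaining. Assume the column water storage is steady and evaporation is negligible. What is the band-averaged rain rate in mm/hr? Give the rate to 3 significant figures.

R ≈ 5.52 mm/hr

Column moisture flux per unit crosswind length is F = V × PW.
Inflow: F_in = 23 × 41.7 = 959.1 mm·m/s
Outflow: F_out = 25 × 18.3 = 457.5 mm·m/s
Steady-state rate R = (F_in − F_out)/L = (959.1 − 457.5) / 327000 m = 1.534e-03 mm/s.
R = 1.534e-03 × 3600 = 5.52 mm/hr.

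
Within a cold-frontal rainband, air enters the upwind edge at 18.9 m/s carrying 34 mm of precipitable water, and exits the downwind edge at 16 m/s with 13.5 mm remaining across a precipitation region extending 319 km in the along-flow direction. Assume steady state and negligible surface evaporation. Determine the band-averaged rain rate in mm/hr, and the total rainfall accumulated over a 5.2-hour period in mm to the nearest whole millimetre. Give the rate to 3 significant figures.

R ≈ 4.81 mm/hr; total ≈ 25 mm

Column moisture flux per unit crosswind length is F = V × PW.
Inflow: F_in = 18.9 × 34 = 642.6 mm·m/s
Outflow: F_out = 16 × 13.5 = 216 mm·m/s
Steady-state rate R = (F_in − F_out)/L = (642.6 − 216) / 319000 m = 1.337e-03 mm/s.
R = 1.337e-03 × 3600 = 4.81 mm/hr.
Over 5.2 h: total = 4.81 × 5.2 = 25.012 ≈ 25 mm.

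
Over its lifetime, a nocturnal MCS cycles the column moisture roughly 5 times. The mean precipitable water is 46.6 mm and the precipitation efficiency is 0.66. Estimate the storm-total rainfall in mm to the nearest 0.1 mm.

Each cycle deposits ε × PW = 0.66 × 46.6 = 30.756 mm.
Over 5 cycles: 5 × 30.756 = 153.8 mm.

rainfall ≈ 153.8 mm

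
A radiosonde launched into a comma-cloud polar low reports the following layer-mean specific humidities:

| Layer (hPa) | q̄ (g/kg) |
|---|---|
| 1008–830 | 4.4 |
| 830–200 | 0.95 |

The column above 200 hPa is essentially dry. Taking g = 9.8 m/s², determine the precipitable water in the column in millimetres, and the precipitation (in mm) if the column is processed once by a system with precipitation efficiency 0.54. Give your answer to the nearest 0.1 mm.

Precipitable water is the column-integrated vapour mass per unit area: PW = (1/g) Σ q̄ Δp, with q in kg/kg and Δp in Pa (1 kg/m² of water = 1 mm).
Layer 1008–830 hPa: Δp = 178 hPa = 17800 Pa, q̄ = 0.0044 kg/kg → 0.0044 × 17800 / 9.8 = 7.99 mm
Layer 830–200 hPa: Δp = 630 hPa = 63000 Pa, q̄ = 0.00095 kg/kg → 0.00095 × 63000 / 9.8 = 6.11 mm
PW = 7.99 + 6.11 = 14.10 ≈ 14.1 mm.
Precipitation = ε × PW = 0.54 × 14.1 = 7.6 mm.

PW ≈ 14.1 mm; precipitation ≈ 7.6 mm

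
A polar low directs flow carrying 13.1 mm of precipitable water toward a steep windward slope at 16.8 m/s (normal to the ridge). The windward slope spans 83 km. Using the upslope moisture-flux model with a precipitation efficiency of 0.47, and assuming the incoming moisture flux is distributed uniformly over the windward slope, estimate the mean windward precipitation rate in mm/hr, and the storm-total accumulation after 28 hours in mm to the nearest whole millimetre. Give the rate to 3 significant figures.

Incoming column moisture flux per unit ridge length: F = V × PW = 16.8 × 13.1 = 220.08 mm·m/s.
Spread over the 83 km slope with efficiency ε = 0.47: R = ε·F/W = 0.47 × 220.08 / 83000 m = 1.246e-03 mm/s.
R = 1.246e-03 × 3600 = 4.49 mm/hr.
Over 28 h: total = 4.49 × 28 = 125.72 ≈ 126 mm.

R ≈ 4.49 mm/hr; total ≈ 126 mm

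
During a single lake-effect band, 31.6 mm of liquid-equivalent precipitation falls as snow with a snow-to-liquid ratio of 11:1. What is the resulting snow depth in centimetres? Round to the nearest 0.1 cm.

Snow depth = liquid × ratio = 31.6 mm × 11 = 347.6 mm = 34.8 cm.

snow depth ≈ 34.8 cm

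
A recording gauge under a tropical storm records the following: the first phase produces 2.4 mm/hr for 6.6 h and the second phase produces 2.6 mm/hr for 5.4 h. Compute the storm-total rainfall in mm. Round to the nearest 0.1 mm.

total ≈ 29.9 mm

Total = Σ Rᵢ Δtᵢ = 2.4 × 6.6 + 2.6 × 5.4
      = 15.84 + 14.04 = 29.9 mm.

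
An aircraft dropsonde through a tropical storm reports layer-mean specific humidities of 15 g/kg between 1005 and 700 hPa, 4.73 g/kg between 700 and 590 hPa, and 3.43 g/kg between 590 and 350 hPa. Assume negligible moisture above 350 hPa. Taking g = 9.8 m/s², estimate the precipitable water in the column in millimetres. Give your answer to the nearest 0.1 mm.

Precipitable water is the column-integrated vapour mass per unit area: PW = (1/g) Σ q̄ Δp, with q in kg/kg and Δp in Pa (1 kg/m² of water = 1 mm).
Layer 1005–700 hPa: Δp = 305 hPa = 30500 Pa, q̄ = 0.015 kg/kg → 0.015 × 30500 / 9.8 = 46.68 mm
Layer 700–590 hPa: Δp = 110 hPa = 11000 Pa, q̄ = 0.00473 kg/kg → 0.00473 × 11000 / 9.8 = 5.31 mm
Layer 590–350 hPa: Δp = 240 hPa = 24000 Pa, q̄ = 0.00343 kg/kg → 0.00343 × 24000 / 9.8 = 8.40 mm
PW = 46.68 + 5.31 + 8.40 = 60.39 ≈ 60.4 mm.

PW ≈ 60.4 mm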